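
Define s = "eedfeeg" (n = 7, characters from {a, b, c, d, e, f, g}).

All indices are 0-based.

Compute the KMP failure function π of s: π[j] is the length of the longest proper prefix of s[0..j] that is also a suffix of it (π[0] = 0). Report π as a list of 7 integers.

[0, 1, 0, 0, 1, 2, 0]

π[0] = 0
j=1 s[j]='e': π[1]=1 (border 'e')
j=2 s[j]='d': k: 1→0; π[2]=0 (border '')
j=3 s[j]='f': π[3]=0 (border '')
j=4 s[j]='e': π[4]=1 (border 'e')
j=5 s[j]='e': π[5]=2 (border 'ee')
j=6 s[j]='g': k: 2→1→0; π[6]=0 (border '')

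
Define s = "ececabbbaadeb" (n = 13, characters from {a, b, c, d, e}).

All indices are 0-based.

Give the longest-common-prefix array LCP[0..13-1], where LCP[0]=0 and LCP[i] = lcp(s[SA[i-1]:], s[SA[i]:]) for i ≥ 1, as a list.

[0, 1, 1, 0, 1, 1, 2, 0, 1, 0, 0, 1, 2]

rank | idx | suffix
   0 |   8 | aadeb
   1 |   4 | abbbaadeb
   2 |   9 | adeb
   3 |  12 | b
   4 |   7 | baadeb
   5 |   6 | bbaadeb
   6 |   5 | bbbaadeb
   7 |   3 | cabbbaadeb
   8 |   1 | cecabbbaadeb
   9 |  10 | deb
  10 |  11 | eb
  11 |   2 | ecabbbaadeb
  12 |   0 | ececabbbaadeb

SA = [8, 4, 9, 12, 7, 6, 5, 3, 1, 10, 11, 2, 0]
i: (SA[i-1],SA[i]) lcp shared
  1: (8,4) 1 'a'
  2: (4,9) 1 'a'
  3: (9,12) 0 ''
  4: (12,7) 1 'b'
  5: (7,6) 1 'b'
  6: (6,5) 2 'bb'
  7: (5,3) 0 ''
  8: (3,1) 1 'c'
  9: (1,10) 0 ''
  10: (10,11) 0 ''
  11: (11,2) 1 'e'
  12: (2,0) 2 'ec'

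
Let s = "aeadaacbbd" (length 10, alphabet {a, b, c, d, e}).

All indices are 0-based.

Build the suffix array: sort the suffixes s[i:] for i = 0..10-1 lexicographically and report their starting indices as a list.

[4, 5, 2, 0, 7, 8, 6, 9, 3, 1]

rank→(start, suffix):
  0 → (4, 'aacbbd')
  1 → (5, 'acbbd')
  2 → (2, 'adaacbbd')
  3 → (0, 'aeadaacbbd')
  4 → (7, 'bbd')
  5 → (8, 'bd')
  6 → (6, 'cbbd')
  7 → (9, 'd')
  8 → (3, 'daacbbd')
  9 → (1, 'eadaacbbd')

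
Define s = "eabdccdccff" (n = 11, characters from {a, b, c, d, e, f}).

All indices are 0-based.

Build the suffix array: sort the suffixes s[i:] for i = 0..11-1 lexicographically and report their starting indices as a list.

[1, 2, 4, 7, 5, 8, 3, 6, 0, 10, 9]

rank→(start, suffix):
  0 → (1, 'abdccdccff')
  1 → (2, 'bdccdccff')
  2 → (4, 'ccdccff')
  3 → (7, 'ccff')
  4 → (5, 'cdccff')
  5 → (8, 'cff')
  6 → (3, 'dccdccff')
  7 → (6, 'dccff')
  8 → (0, 'eabdccdccff')
  9 → (10, 'f')
  10 → (9, 'ff')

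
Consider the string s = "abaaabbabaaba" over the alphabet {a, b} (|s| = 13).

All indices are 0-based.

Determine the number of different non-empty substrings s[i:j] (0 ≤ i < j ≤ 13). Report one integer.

rank | idx | suffix
   0 |  12 | a
   1 |   2 | aaabbabaaba
   2 |   9 | aaba
   3 |   3 | aabbabaaba
   4 |  10 | aba
   5 |   0 | abaaabbabaaba
   6 |   7 | abaaba
   7 |   4 | abbabaaba
   8 |  11 | ba
   9 |   1 | baaabbabaaba
  10 |   8 | baaba
  11 |   6 | babaaba
  12 |   5 | bbabaaba

SA = [12, 2, 9, 3, 10, 0, 7, 4, 11, 1, 8, 6, 5]
[i] adj suffixes → lcp
  [1] 12/2 → 1 ('a')
  [2] 2/9 → 2 ('aa')
  [3] 9/3 → 3 ('aab')
  [4] 3/10 → 1 ('a')
  [5] 10/0 → 3 ('aba')
  [6] 0/7 → 4 ('abaa')
  [7] 7/4 → 2 ('ab')
  [8] 4/11 → 0 ('')
  [9] 11/1 → 2 ('ba')
  [10] 1/8 → 3 ('baa')
  [11] 8/6 → 2 ('ba')
  [12] 6/5 → 1 ('b')

n(n+1)/2 = 13·14/2 = 91
Σ LCP = 0 + 1 + 2 + 3 + 1 + 3 + 4 + 2 + 0 + 2 + 3 + 2 + 1 = 24
distinct = 91 − 24 = 67

67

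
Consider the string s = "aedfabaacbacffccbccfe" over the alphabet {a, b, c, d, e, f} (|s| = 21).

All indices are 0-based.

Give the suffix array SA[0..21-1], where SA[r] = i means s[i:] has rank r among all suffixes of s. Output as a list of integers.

rank→(start, suffix):
  0 → (6, 'aacbacffccbccfe')
  1 → (4, 'abaacbacffccbccfe')
  2 → (7, 'acbacffccbccfe')
  3 → (10, 'acffccbccfe')
  4 → (0, 'aedfabaacbacffccbccfe')
  5 → (5, 'baacbacffccbccfe')
  6 → (9, 'bacffccbccfe')
  7 → (16, 'bccfe')
  8 → (8, 'cbacffccbccfe')
  9 → (15, 'cbccfe')
  10 → (14, 'ccbccfe')
  11 → (17, 'ccfe')
  12 → (18, 'cfe')
  13 → (11, 'cffccbccfe')
  14 → (2, 'dfabaacbacffccbccfe')
  15 → (20, 'e')
  16 → (1, 'edfabaacbacffccbccfe')
  17 → (3, 'fabaacbacffccbccfe')
  18 → (13, 'fccbccfe')
  19 → (19, 'fe')
  20 → (12, 'ffccbccfe')

[6, 4, 7, 10, 0, 5, 9, 16, 8, 15, 14, 17, 18, 11, 2, 20, 1, 3, 13, 19, 12]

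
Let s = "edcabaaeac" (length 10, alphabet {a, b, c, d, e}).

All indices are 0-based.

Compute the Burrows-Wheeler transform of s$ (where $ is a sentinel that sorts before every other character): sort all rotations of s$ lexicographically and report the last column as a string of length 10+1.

cbceaaadea$

rank  rotation     last
    0  $edcabaaeac  c
    1  aaeac$edcab  b
    2  abaaeac$edc  c
    3  ac$edcabaae  e
    4  aeac$edcaba  a
    5  baaeac$edca  a
    6  c$edcabaaea  a
    7  cabaaeac$ed  d
    8  dcabaaeac$e  e
    9  eac$edcabaa  a
   10  edcabaaeac$  $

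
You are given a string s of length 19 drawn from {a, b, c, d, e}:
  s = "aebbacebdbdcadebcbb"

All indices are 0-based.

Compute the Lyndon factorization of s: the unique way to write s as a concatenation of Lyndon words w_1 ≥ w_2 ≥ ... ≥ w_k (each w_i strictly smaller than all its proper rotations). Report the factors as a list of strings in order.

emit factor 1: 'aebb' (i=0, period=4)
emit factor 2: 'acebdbdcadebcbb' (i=4, period=15)

["aebb", "acebdbdcadebcbb"]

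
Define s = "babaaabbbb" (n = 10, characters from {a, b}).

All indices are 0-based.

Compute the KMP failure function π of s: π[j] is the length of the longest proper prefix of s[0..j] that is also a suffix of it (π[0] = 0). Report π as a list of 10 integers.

π[0] = 0
j=1 s[j]='a': π[1]=0 (border '')
j=2 s[j]='b': π[2]=1 (border 'b')
j=3 s[j]='a': π[3]=2 (border 'ba')
j=4 s[j]='a': k: 2→0; π[4]=0 (border '')
j=5 s[j]='a': π[5]=0 (border '')
j=6 s[j]='b': π[6]=1 (border 'b')
j=7 s[j]='b': k: 1→0; π[7]=1 (border 'b')
j=8 s[j]='b': k: 1→0; π[8]=1 (border 'b')
j=9 s[j]='b': k: 1→0; π[9]=1 (border 'b')

[0, 0, 1, 2, 0, 0, 1, 1, 1, 1]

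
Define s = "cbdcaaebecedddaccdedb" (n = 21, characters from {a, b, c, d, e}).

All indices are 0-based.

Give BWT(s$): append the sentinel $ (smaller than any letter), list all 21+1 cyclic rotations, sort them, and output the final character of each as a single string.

bcdadced$acedebdecabdc

rank  rotation                last
    0  $cbdcaaebecedddaccdedb  b
    1  aaebecedddaccdedb$cbdc  c
    2  accdedb$cbdcaaebeceddd  d
    3  aebecedddaccdedb$cbdca  a
    4  b$cbdcaaebecedddaccded  d
    5  bdcaaebecedddaccdedb$c  c
    6  becedddaccdedb$cbdcaae  e
    7  caaebecedddaccdedb$cbd  d
    8  cbdcaaebecedddaccdedb$  $
    9  ccdedb$cbdcaaebeceddda  a
   10  cdedb$cbdcaaebecedddac  c
   11  cedddaccdedb$cbdcaaebe  e
   12  daccdedb$cbdcaaebecedd  d
   13  db$cbdcaaebecedddaccde  e
   14  dcaaebecedddaccdedb$cb  b
   15  ddaccdedb$cbdcaaebeced  d
   16  dddaccdedb$cbdcaaebece  e
   17  dedb$cbdcaaebecedddacc  c
   18  ebecedddaccdedb$cbdcaa  a
   19  ecedddaccdedb$cbdcaaeb  b
   20  edb$cbdcaaebecedddaccd  d
   21  edddaccdedb$cbdcaaebec  c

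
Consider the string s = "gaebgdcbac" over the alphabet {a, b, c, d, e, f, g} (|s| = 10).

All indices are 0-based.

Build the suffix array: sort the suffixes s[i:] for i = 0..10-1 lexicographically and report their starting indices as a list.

sorted suffixes:
  #0 SA[0]=8  'ac'
  #1 SA[1]=1  'aebgdcbac'
  #2 SA[2]=7  'bac'
  #3 SA[3]=3  'bgdcbac'
  #4 SA[4]=9  'c'
  #5 SA[5]=6  'cbac'
  #6 SA[6]=5  'dcbac'
  #7 SA[7]=2  'ebgdcbac'
  #8 SA[8]=0  'gaebgdcbac'
  #9 SA[9]=4  'gdcbac'

[8, 1, 7, 3, 9, 6, 5, 2, 0, 4]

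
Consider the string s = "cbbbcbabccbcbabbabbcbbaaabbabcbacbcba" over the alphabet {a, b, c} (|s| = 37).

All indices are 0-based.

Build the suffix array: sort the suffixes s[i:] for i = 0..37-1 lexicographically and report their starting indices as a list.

sorted suffixes:
  #0 SA[0]=36  'a'
  #1 SA[1]=22  'aaabbabcbacbcba'
  #2 SA[2]=23  'aabbabcbacbcba'
  #3 SA[3]=13  'abbabbcbbaaabbabcbacbcba'
  #4 SA[4]=24  'abbabcbacbcba'
  #5 SA[5]=16  'abbcbbaaabbabcbacbcba'
  #6 SA[6]=27  'abcbacbcba'
  #7 SA[7]=6  'abccbcbabbabbcbbaaabbabcbacbcba'
  #8 SA[8]=31  'acbcba'
  #9 SA[9]=35  'ba'
  #10 SA[10]=21  'baaabbabcbacbcba'
  #11 SA[11]=12  'babbabbcbbaaabbabcbacbcba'
  #12 SA[12]=15  'babbcbbaaabbabcbacbcba'
  #13 SA[13]=26  'babcbacbcba'
  #14 SA[14]=5  'babccbcbabbabbcbbaaabbabcbacbcba'
  #15 SA[15]=30  'bacbcba'
  #16 SA[16]=20  'bbaaabbabcbacbcba'
  #17 SA[17]=14  'bbabbcbbaaabbabcbacbcba'
  #18 SA[18]=25  'bbabcbacbcba'
  #19 SA[19]=1  'bbbcbabccbcbabbabbcbbaaabbabcbacbcba'
  #20 SA[20]=2  'bbcbabccbcbabbabbcbbaaabbabcbacbcba'
  #21 SA[21]=17  'bbcbbaaabbabcbacbcba'
  #22 SA[22]=33  'bcba'
  #23 SA[23]=10  'bcbabbabbcbbaaabbabcbacbcba'
  #24 SA[24]=3  'bcbabccbcbabbabbcbbaaabbabcbacbcba'
  #25 SA[25]=28  'bcbacbcba'
  #26 SA[26]=18  'bcbbaaabbabcbacbcba'
  #27 SA[27]=7  'bccbcbabbabbcbbaaabbabcbacbcba'
  #28 SA[28]=34  'cba'
  #29 SA[29]=11  'cbabbabbcbbaaabbabcbacbcba'
  #30 SA[30]=4  'cbabccbcbabbabbcbbaaabbabcbacbcba'
  #31 SA[31]=29  'cbacbcba'
  #32 SA[32]=19  'cbbaaabbabcbacbcba'
  #33 SA[33]=0  'cbbbcbabccbcbabbabbcbbaaabbabcbacbcba'
  #34 SA[34]=32  'cbcba'
  #35 SA[35]=9  'cbcbabbabbcbbaaabbabcbacbcba'
  #36 SA[36]=8  'ccbcbabbabbcbbaaabbabcbacbcba'

[36, 22, 23, 13, 24, 16, 27, 6, 31, 35, 21, 12, 15, 26, 5, 30, 20, 14, 25, 1, 2, 17, 33, 10, 3, 28, 18, 7, 34, 11, 4, 29, 19, 0, 32, 9, 8]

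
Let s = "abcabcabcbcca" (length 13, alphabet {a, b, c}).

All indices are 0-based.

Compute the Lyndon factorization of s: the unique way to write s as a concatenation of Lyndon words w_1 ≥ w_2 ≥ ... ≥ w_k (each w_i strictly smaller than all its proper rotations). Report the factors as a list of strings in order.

["abcabcabcbcc", "a"]

emit factor 1: 'abcabcabcbcc' (i=0, period=12)
emit factor 2: 'a' (i=12, period=1)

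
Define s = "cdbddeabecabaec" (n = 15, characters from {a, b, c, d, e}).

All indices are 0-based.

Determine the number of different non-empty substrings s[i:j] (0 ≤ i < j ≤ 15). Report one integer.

rank | idx | suffix
   0 |  10 | abaec
   1 |   6 | abecabaec
   2 |  12 | aec
   3 |  11 | baec
   4 |   2 | bddeabecabaec
   5 |   7 | becabaec
   6 |  14 | c
   7 |   9 | cabaec
   8 |   0 | cdbddeabecabaec
   9 |   1 | dbddeabecabaec
  10 |   3 | ddeabecabaec
  11 |   4 | deabecabaec
  12 |   5 | eabecabaec
  13 |  13 | ec
  14 |   8 | ecabaec

SA = [10, 6, 12, 11, 2, 7, 14, 9, 0, 1, 3, 4, 5, 13, 8]
i: (SA[i-1],SA[i]) lcp shared
  1: (10,6) 2 'ab'
  2: (6,12) 1 'a'
  3: (12,11) 0 ''
  4: (11,2) 1 'b'
  5: (2,7) 1 'b'
  6: (7,14) 0 ''
  7: (14,9) 1 'c'
  8: (9,0) 1 'c'
  9: (0,1) 0 ''
  10: (1,3) 1 'd'
  11: (3,4) 1 'd'
  12: (4,5) 0 ''
  13: (5,13) 1 'e'
  14: (13,8) 2 'ec'

n(n+1)/2 = 15·16/2 = 120
Σ LCP = 0 + 2 + 1 + 0 + 1 + 1 + 0 + 1 + 1 + 0 + 1 + 1 + 0 + 1 + 2 = 12
distinct = 120 − 12 = 108

108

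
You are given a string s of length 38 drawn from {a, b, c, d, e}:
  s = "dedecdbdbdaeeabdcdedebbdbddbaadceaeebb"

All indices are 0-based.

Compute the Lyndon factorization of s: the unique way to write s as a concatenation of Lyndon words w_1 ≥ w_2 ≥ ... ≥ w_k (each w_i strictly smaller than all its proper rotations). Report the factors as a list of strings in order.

emit factor 1: 'de' (i=0, period=2)
emit factor 2: 'de' (i=2, period=2)
emit factor 3: 'cd' (i=4, period=2)
emit factor 4: 'bd' (i=6, period=2)
emit factor 5: 'bd' (i=8, period=2)
emit factor 6: 'aee' (i=10, period=3)
emit factor 7: 'abdcdedebbdbddb' (i=13, period=15)
emit factor 8: 'aadceaeebb' (i=28, period=10)

["de", "de", "cd", "bd", "bd", "aee", "abdcdedebbdbddb", "aadceaeebb"]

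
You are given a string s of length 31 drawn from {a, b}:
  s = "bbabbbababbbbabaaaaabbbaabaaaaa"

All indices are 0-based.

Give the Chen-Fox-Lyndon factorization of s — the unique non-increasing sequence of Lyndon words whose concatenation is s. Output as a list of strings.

["b", "b", "abbb", "ababbbb", "ab", "aaaaabbbaab", "a", "a", "a", "a", "a"]

emit factor 1: 'b' (i=0, period=1)
emit factor 2: 'b' (i=1, period=1)
emit factor 3: 'abbb' (i=2, period=4)
emit factor 4: 'ababbbb' (i=6, period=7)
emit factor 5: 'ab' (i=13, period=2)
emit factor 6: 'aaaaabbbaab' (i=15, period=11)
emit factor 7: 'a' (i=26, period=1)
emit factor 8: 'a' (i=27, period=1)
emit factor 9: 'a' (i=28, period=1)
emit factor 10: 'a' (i=29, period=1)
emit factor 11: 'a' (i=30, period=1)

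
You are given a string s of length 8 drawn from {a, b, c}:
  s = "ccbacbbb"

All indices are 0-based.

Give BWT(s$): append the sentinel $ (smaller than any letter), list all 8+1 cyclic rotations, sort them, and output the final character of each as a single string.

bbbcbcca$

rank  rotation   last
    0  $ccbacbbb  b
    1  acbbb$ccb  b
    2  b$ccbacbb  b
    3  bacbbb$cc  c
    4  bb$ccbacb  b
    5  bbb$ccbac  c
    6  cbacbbb$c  c
    7  cbbb$ccba  a
    8  ccbacbbb$  $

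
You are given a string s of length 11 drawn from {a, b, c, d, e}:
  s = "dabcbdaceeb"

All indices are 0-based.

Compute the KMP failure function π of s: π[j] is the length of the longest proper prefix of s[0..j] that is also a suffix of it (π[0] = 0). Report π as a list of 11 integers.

π[0] = 0
j=1 s[j]='a': π[1]=0 (border '')
j=2 s[j]='b': π[2]=0 (border '')
j=3 s[j]='c': π[3]=0 (border '')
j=4 s[j]='b': π[4]=0 (border '')
j=5 s[j]='d': π[5]=1 (border 'd')
j=6 s[j]='a': π[6]=2 (border 'da')
j=7 s[j]='c': k: 2→0; π[7]=0 (border '')
j=8 s[j]='e': π[8]=0 (border '')
j=9 s[j]='e': π[9]=0 (border '')
j=10 s[j]='b': π[10]=0 (border '')

[0, 0, 0, 0, 0, 1, 2, 0, 0, 0, 0]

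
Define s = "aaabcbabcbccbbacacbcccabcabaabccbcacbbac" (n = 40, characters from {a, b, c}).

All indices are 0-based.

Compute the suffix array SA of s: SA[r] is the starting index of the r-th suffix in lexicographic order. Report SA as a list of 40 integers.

[0, 1, 27, 25, 22, 2, 6, 28, 38, 14, 34, 16, 26, 5, 37, 13, 36, 12, 23, 32, 3, 7, 9, 29, 18, 39, 24, 21, 33, 15, 4, 35, 11, 31, 8, 17, 20, 10, 30, 19]

rank→(start, suffix):
  0 → (0, 'aaabcbabcbccbbacacbcccabcabaabccbcacbbac')
  1 → (1, 'aabcbabcbccbbacacbcccabcabaabccbcacbbac')
  2 → (27, 'aabccbcacbbac')
  3 → (25, 'abaabccbcacbbac')
  4 → (22, 'abcabaabccbcacbbac')
  5 → (2, 'abcbabcbccbbacacbcccabcabaabccbcacbbac')
  6 → (6, 'abcbccbbacacbcccabcabaabccbcacbbac')
  7 → (28, 'abccbcacbbac')
  8 → (38, 'ac')
  9 → (14, 'acacbcccabcabaabccbcacbbac')
  10 → (34, 'acbbac')
  11 → (16, 'acbcccabcabaabccbcacbbac')
  12 → (26, 'baabccbcacbbac')
  13 → (5, 'babcbccbbacacbcccabcabaabccbcacbbac')
  14 → (37, 'bac')
  15 → (13, 'bacacbcccabcabaabccbcacbbac')
  16 → (36, 'bbac')
  17 → (12, 'bbacacbcccabcabaabccbcacbbac')
  18 → (23, 'bcabaabccbcacbbac')
  19 → (32, 'bcacbbac')
  20 → (3, 'bcbabcbccbbacacbcccabcabaabccbcacbbac')
  21 → (7, 'bcbccbbacacbcccabcabaabccbcacbbac')
  22 → (9, 'bccbbacacbcccabcabaabccbcacbbac')
  23 → (29, 'bccbcacbbac')
  24 → (18, 'bcccabcabaabccbcacbbac')
  25 → (39, 'c')
  26 → (24, 'cabaabccbcacbbac')
  27 → (21, 'cabcabaabccbcacbbac')
  28 → (33, 'cacbbac')
  29 → (15, 'cacbcccabcabaabccbcacbbac')
  30 → (4, 'cbabcbccbbacacbcccabcabaabccbcacbbac')
  31 → (35, 'cbbac')
  32 → (11, 'cbbacacbcccabcabaabccbcacbbac')
  33 → (31, 'cbcacbbac')
  34 → (8, 'cbccbbacacbcccabcabaabccbcacbbac')
  35 → (17, 'cbcccabcabaabccbcacbbac')
  36 → (20, 'ccabcabaabccbcacbbac')
  37 → (10, 'ccbbacacbcccabcabaabccbcacbbac')
  38 → (30, 'ccbcacbbac')
  39 → (19, 'cccabcabaabccbcacbbac')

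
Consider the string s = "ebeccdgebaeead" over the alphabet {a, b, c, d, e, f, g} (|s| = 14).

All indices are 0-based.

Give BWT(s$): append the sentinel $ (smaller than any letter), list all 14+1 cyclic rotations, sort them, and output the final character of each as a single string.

rank  rotation         last
    0  $ebeccdgebaeead  d
    1  ad$ebeccdgebaee  e
    2  aeead$ebeccdgeb  b
    3  baeead$ebeccdge  e
    4  beccdgebaeead$e  e
    5  ccdgebaeead$ebe  e
    6  cdgebaeead$ebec  c
    7  d$ebeccdgebaeea  a
    8  dgebaeead$ebecc  c
    9  ead$ebeccdgebae  e
   10  ebaeead$ebeccdg  g
   11  ebeccdgebaeead$  $
   12  eccdgebaeead$eb  b
   13  eead$ebeccdgeba  a
   14  gebaeead$ebeccd  d

debeeecaceg$bad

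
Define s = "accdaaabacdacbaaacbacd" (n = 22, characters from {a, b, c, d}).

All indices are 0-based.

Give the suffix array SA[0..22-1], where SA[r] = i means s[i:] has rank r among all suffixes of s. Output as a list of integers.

sorted suffixes:
  #0 SA[0]=4  'aaabacdacbaaacbacd'
  #1 SA[1]=14  'aaacbacd'
  #2 SA[2]=5  'aabacdacbaaacbacd'
  #3 SA[3]=15  'aacbacd'
  #4 SA[4]=6  'abacdacbaaacbacd'
  #5 SA[5]=11  'acbaaacbacd'
  #6 SA[6]=16  'acbacd'
  #7 SA[7]=0  'accdaaabacdacbaaacbacd'
  #8 SA[8]=19  'acd'
  #9 SA[9]=8  'acdacbaaacbacd'
  #10 SA[10]=13  'baaacbacd'
  #11 SA[11]=18  'bacd'
  #12 SA[12]=7  'bacdacbaaacbacd'
  #13 SA[13]=12  'cbaaacbacd'
  #14 SA[14]=17  'cbacd'
  #15 SA[15]=1  'ccdaaabacdacbaaacbacd'
  #16 SA[16]=20  'cd'
  #17 SA[17]=2  'cdaaabacdacbaaacbacd'
  #18 SA[18]=9  'cdacbaaacbacd'
  #19 SA[19]=21  'd'
  #20 SA[20]=3  'daaabacdacbaaacbacd'
  #21 SA[21]=10  'dacbaaacbacd'

[4, 14, 5, 15, 6, 11, 16, 0, 19, 8, 13, 18, 7, 12, 17, 1, 20, 2, 9, 21, 3, 10]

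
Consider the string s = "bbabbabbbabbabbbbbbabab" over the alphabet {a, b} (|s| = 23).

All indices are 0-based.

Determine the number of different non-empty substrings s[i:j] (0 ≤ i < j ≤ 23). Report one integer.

190

sorted suffixes:
  #0 SA[0]=21  'ab'
  #1 SA[1]=19  'abab'
  #2 SA[2]=2  'abbabbbabbabbbbbbabab'
  #3 SA[3]=9  'abbabbbbbbabab'
  #4 SA[4]=5  'abbbabbabbbbbbabab'
  #5 SA[5]=12  'abbbbbbabab'
  #6 SA[6]=22  'b'
  #7 SA[7]=20  'bab'
  #8 SA[8]=18  'babab'
  #9 SA[9]=1  'babbabbbabbabbbbbbabab'
  #10 SA[10]=8  'babbabbbbbbabab'
  #11 SA[11]=4  'babbbabbabbbbbbabab'
  #12 SA[12]=11  'babbbbbbabab'
  #13 SA[13]=17  'bbabab'
  #14 SA[14]=0  'bbabbabbbabbabbbbbbabab'
  #15 SA[15]=7  'bbabbabbbbbbabab'
  #16 SA[16]=3  'bbabbbabbabbbbbbabab'
  #17 SA[17]=10  'bbabbbbbbabab'
  #18 SA[18]=16  'bbbabab'
  #19 SA[19]=6  'bbbabbabbbbbbabab'
  #20 SA[20]=15  'bbbbabab'
  #21 SA[21]=14  'bbbbbabab'
  #22 SA[22]=13  'bbbbbbabab'

SA = [21, 19, 2, 9, 5, 12, 22, 20, 18, 1, 8, 4, 11, 17, 0, 7, 3, 10, 16, 6, 15, 14, 13]
[i] adj suffixes → lcp
  [1] 21/19 → 2 ('ab')
  [2] 19/2 → 2 ('ab')
  [3] 2/9 → 7 ('abbabbb')
  [4] 9/5 → 3 ('abb')
  [5] 5/12 → 4 ('abbb')
  [6] 12/22 → 0 ('')
  [7] 22/20 → 1 ('b')
  [8] 20/18 → 3 ('bab')
  [9] 18/1 → 3 ('bab')
  [10] 1/8 → 8 ('babbabbb')
  [11] 8/4 → 4 ('babb')
  [12] 4/11 → 5 ('babbb')
  [13] 11/17 → 1 ('b')
  [14] 17/0 → 4 ('bbab')
  [15] 0/7 → 9 ('bbabbabbb')
  [16] 7/3 → 5 ('bbabb')
  [17] 3/10 → 6 ('bbabbb')
  [18] 10/16 → 2 ('bb')
  [19] 16/6 → 5 ('bbbab')
  [20] 6/15 → 3 ('bbb')
  [21] 15/14 → 4 ('bbbb')
  [22] 14/13 → 5 ('bbbbb')

n(n+1)/2 = 23·24/2 = 276
Σ LCP = 0 + 2 + 2 + 7 + 3 + 4 + 0 + 1 + 3 + 3 + 8 + 4 + 5 + 1 + 4 + 9 + 5 + 6 + 2 + 5 + 3 + 4 + 5 = 86
distinct = 276 − 86 = 190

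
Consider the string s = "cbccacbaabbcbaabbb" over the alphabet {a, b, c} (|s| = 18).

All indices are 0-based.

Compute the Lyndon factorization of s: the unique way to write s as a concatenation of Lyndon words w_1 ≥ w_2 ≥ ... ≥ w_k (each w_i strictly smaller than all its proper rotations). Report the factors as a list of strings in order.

emit factor 1: 'c' (i=0, period=1)
emit factor 2: 'bcc' (i=1, period=3)
emit factor 3: 'acb' (i=4, period=3)
emit factor 4: 'aabbcb' (i=7, period=6)
emit factor 5: 'aabbb' (i=13, period=5)

["c", "bcc", "acb", "aabbcb", "aabbb"]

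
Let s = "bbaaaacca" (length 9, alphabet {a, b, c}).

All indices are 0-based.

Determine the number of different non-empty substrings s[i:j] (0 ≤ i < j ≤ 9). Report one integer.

rank | idx | suffix
   0 |   8 | a
   1 |   2 | aaaacca
   2 |   3 | aaacca
   3 |   4 | aacca
   4 |   5 | acca
   5 |   1 | baaaacca
   6 |   0 | bbaaaacca
   7 |   7 | ca
   8 |   6 | cca

SA = [8, 2, 3, 4, 5, 1, 0, 7, 6]
i: (SA[i-1],SA[i]) lcp shared
  1: (8,2) 1 'a'
  2: (2,3) 3 'aaa'
  3: (3,4) 2 'aa'
  4: (4,5) 1 'a'
  5: (5,1) 0 ''
  6: (1,0) 1 'b'
  7: (0,7) 0 ''
  8: (7,6) 1 'c'

n(n+1)/2 = 9·10/2 = 45
Σ LCP = 0 + 1 + 3 + 2 + 1 + 0 + 1 + 0 + 1 = 9
distinct = 45 − 9 = 36

36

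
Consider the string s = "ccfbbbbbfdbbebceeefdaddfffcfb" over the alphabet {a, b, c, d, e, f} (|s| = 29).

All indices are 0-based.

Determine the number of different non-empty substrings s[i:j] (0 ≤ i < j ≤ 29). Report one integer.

399

rank | idx | suffix
   0 |  20 | addfffcfb
   1 |  28 | b
   2 |   3 | bbbbbfdbbebceeefdaddfffcfb
   3 |   4 | bbbbfdbbebceeefdaddfffcfb
   4 |   5 | bbbfdbbebceeefdaddfffcfb
   5 |  10 | bbebceeefdaddfffcfb
   6 |   6 | bbfdbbebceeefdaddfffcfb
   7 |  13 | bceeefdaddfffcfb
   8 |  11 | bebceeefdaddfffcfb
   9 |   7 | bfdbbebceeefdaddfffcfb
  10 |   0 | ccfbbbbbfdbbebceeefdaddfffcfb
  11 |  14 | ceeefdaddfffcfb
  12 |  26 | cfb
  13 |   1 | cfbbbbbfdbbebceeefdaddfffcfb
  14 |  19 | daddfffcfb
  15 |   9 | dbbebceeefdaddfffcfb
  16 |  21 | ddfffcfb
  17 |  22 | dfffcfb
  18 |  12 | ebceeefdaddfffcfb
  19 |  15 | eeefdaddfffcfb
  20 |  16 | eefdaddfffcfb
  21 |  17 | efdaddfffcfb
  22 |  27 | fb
  23 |   2 | fbbbbbfdbbebceeefdaddfffcfb
  24 |  25 | fcfb
  25 |  18 | fdaddfffcfb
  26 |   8 | fdbbebceeefdaddfffcfb
  27 |  24 | ffcfb
  28 |  23 | fffcfb

SA = [20, 28, 3, 4, 5, 10, 6, 13, 11, 7, 0, 14, 26, 1, 19, 9, 21, 22, 12, 15, 16, 17, 27, 2, 25, 18, 8, 24, 23]
rank  pair      lcp
   1  s[20:],s[28:]  0  ''
   2  s[28:],s[3:]  1  'b'
   3  s[3:],s[4:]  4  'bbbb'
   4  s[4:],s[5:]  3  'bbb'
   5  s[5:],s[10:]  2  'bb'
   6  s[10:],s[6:]  2  'bb'
   7  s[6:],s[13:]  1  'b'
   8  s[13:],s[11:]  1  'b'
   9  s[11:],s[7:]  1  'b'
  10  s[7:],s[0:]  0  ''
  11  s[0:],s[14:]  1  'c'
  12  s[14:],s[26:]  1  'c'
  13  s[26:],s[1:]  3  'cfb'
  14  s[1:],s[19:]  0  ''
  15  s[19:],s[9:]  1  'd'
  16  s[9:],s[21:]  1  'd'
  17  s[21:],s[22:]  1  'd'
  18  s[22:],s[12:]  0  ''
  19  s[12:],s[15:]  1  'e'
  20  s[15:],s[16:]  2  'ee'
  21  s[16:],s[17:]  1  'e'
  22  s[17:],s[27:]  0  ''
  23  s[27:],s[2:]  2  'fb'
  24  s[2:],s[25:]  1  'f'
  25  s[25:],s[18:]  1  'f'
  26  s[18:],s[8:]  2  'fd'
  27  s[8:],s[24:]  1  'f'
  28  s[24:],s[23:]  2  'ff'

n(n+1)/2 = 29·30/2 = 435
Σ LCP = 0 + 0 + 1 + 4 + 3 + 2 + 2 + 1 + 1 + 1 + 0 + 1 + 1 + 3 + 0 + 1 + 1 + 1 + 0 + 1 + 2 + 1 + 0 + 2 + 1 + 1 + 2 + 1 + 2 = 36
distinct = 435 − 36 = 399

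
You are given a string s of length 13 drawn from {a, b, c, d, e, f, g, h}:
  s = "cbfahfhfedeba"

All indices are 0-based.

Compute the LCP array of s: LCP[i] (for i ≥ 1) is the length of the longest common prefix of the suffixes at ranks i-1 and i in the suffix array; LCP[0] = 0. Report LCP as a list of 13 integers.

[0, 1, 0, 1, 0, 0, 0, 1, 0, 1, 1, 0, 2]

rank | idx | suffix
   0 |  12 | a
   1 |   3 | ahfhfedeba
   2 |  11 | ba
   3 |   1 | bfahfhfedeba
   4 |   0 | cbfahfhfedeba
   5 |   9 | deba
   6 |  10 | eba
   7 |   8 | edeba
   8 |   2 | fahfhfedeba
   9 |   7 | fedeba
  10 |   5 | fhfedeba
  11 |   6 | hfedeba
  12 |   4 | hfhfedeba

SA = [12, 3, 11, 1, 0, 9, 10, 8, 2, 7, 5, 6, 4]
i: (SA[i-1],SA[i]) lcp shared
  1: (12,3) 1 'a'
  2: (3,11) 0 ''
  3: (11,1) 1 'b'
  4: (1,0) 0 ''
  5: (0,9) 0 ''
  6: (9,10) 0 ''
  7: (10,8) 1 'e'
  8: (8,2) 0 ''
  9: (2,7) 1 'f'
  10: (7,5) 1 'f'
  11: (5,6) 0 ''
  12: (6,4) 2 'hf'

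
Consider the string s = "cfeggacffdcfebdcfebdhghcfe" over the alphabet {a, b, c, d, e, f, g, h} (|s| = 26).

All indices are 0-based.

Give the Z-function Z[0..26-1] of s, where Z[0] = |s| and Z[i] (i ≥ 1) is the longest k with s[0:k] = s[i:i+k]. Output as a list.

Z[0]=26
i=1: outside box; Z[1]=0
i=2: outside box; Z[2]=0
i=3: outside box; Z[3]=0
i=4: outside box; Z[4]=0
i=5: outside box; Z[5]=0
i=6: outside box; Z[6]=2 grow→box=[6,8)
i=7: min(r-i=1, Z[1]=0)=0; Z[7]=0
i=8: outside box; Z[8]=0
i=9: outside box; Z[9]=0
i=10: outside box; Z[10]=3 grow→box=[10,13)
i=11: min(r-i=2, Z[1]=0)=0; Z[11]=0
i=12: min(r-i=1, Z[2]=0)=0; Z[12]=0
i=13: outside box; Z[13]=0
i=14: outside box; Z[14]=0
i=15: outside box; Z[15]=3 grow→box=[15,18)
i=16: min(r-i=2, Z[1]=0)=0; Z[16]=0
i=17: min(r-i=1, Z[2]=0)=0; Z[17]=0
i=18: outside box; Z[18]=0
i=19: outside box; Z[19]=0
i=20: outside box; Z[20]=0
i=21: outside box; Z[21]=0
i=22: outside box; Z[22]=0
i=23: outside box; Z[23]=3 grow→box=[23,26)
i=24: min(r-i=2, Z[1]=0)=0; Z[24]=0
i=25: min(r-i=1, Z[2]=0)=0; Z[25]=0

[26, 0, 0, 0, 0, 0, 2, 0, 0, 0, 3, 0, 0, 0, 0, 3, 0, 0, 0, 0, 0, 0, 0, 3, 0, 0]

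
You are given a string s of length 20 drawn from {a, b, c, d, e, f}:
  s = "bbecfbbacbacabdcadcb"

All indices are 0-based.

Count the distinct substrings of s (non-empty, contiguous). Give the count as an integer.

189

rank→(start, suffix):
  0 → (12, 'abdcadcb')
  1 → (10, 'acabdcadcb')
  2 → (7, 'acbacabdcadcb')
  3 → (16, 'adcb')
  4 → (19, 'b')
  5 → (9, 'bacabdcadcb')
  6 → (6, 'bacbacabdcadcb')
  7 → (5, 'bbacbacabdcadcb')
  8 → (0, 'bbecfbbacbacabdcadcb')
  9 → (13, 'bdcadcb')
  10 → (1, 'becfbbacbacabdcadcb')
  11 → (11, 'cabdcadcb')
  12 → (15, 'cadcb')
  13 → (18, 'cb')
  14 → (8, 'cbacabdcadcb')
  15 → (3, 'cfbbacbacabdcadcb')
  16 → (14, 'dcadcb')
  17 → (17, 'dcb')
  18 → (2, 'ecfbbacbacabdcadcb')
  19 → (4, 'fbbacbacabdcadcb')

SA = [12, 10, 7, 16, 19, 9, 6, 5, 0, 13, 1, 11, 15, 18, 8, 3, 14, 17, 2, 4]
i: (SA[i-1],SA[i]) lcp shared
  1: (12,10) 1 'a'
  2: (10,7) 2 'ac'
  3: (7,16) 1 'a'
  4: (16,19) 0 ''
  5: (19,9) 1 'b'
  6: (9,6) 3 'bac'
  7: (6,5) 1 'b'
  8: (5,0) 2 'bb'
  9: (0,13) 1 'b'
  10: (13,1) 1 'b'
  11: (1,11) 0 ''
  12: (11,15) 2 'ca'
  13: (15,18) 1 'c'
  14: (18,8) 2 'cb'
  15: (8,3) 1 'c'
  16: (3,14) 0 ''
  17: (14,17) 2 'dc'
  18: (17,2) 0 ''
  19: (2,4) 0 ''

n(n+1)/2 = 20·21/2 = 210
Σ LCP = 0 + 1 + 2 + 1 + 0 + 1 + 3 + 1 + 2 + 1 + 1 + 0 + 2 + 1 + 2 + 1 + 0 + 2 + 0 + 0 = 21
distinct = 210 − 21 = 189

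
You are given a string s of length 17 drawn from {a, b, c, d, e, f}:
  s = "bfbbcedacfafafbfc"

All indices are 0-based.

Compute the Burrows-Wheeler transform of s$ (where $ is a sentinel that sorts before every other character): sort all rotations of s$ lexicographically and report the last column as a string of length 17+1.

rank  rotation            last
    0  $bfbbcedacfafafbfc  c
    1  acfafafbfc$bfbbced  d
    2  afafbfc$bfbbcedacf  f
    3  afbfc$bfbbcedacfaf  f
    4  bbcedacfafafbfc$bf  f
    5  bcedacfafafbfc$bfb  b
    6  bfbbcedacfafafbfc$  $
    7  bfc$bfbbcedacfafaf  f
    8  c$bfbbcedacfafafbf  f
    9  cedacfafafbfc$bfbb  b
   10  cfafafbfc$bfbbceda  a
   11  dacfafafbfc$bfbbce  e
   12  edacfafafbfc$bfbbc  c
   13  fafafbfc$bfbbcedac  c
   14  fafbfc$bfbbcedacfa  a
   15  fbbcedacfafafbfc$b  b
   16  fbfc$bfbbcedacfafa  a
   17  fc$bfbbcedacfafafb  b

cdfffb$ffbaeccabab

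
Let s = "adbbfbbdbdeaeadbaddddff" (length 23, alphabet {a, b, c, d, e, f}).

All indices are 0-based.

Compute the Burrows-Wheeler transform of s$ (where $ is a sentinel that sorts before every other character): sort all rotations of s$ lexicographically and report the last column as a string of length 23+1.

rank  rotation                  last
    0  $adbbfbbdbdeaeadbaddddff  f
    1  adbaddddff$adbbfbbdbdeae  e
    2  adbbfbbdbdeaeadbaddddff$  $
    3  addddff$adbbfbbdbdeaeadb  b
    4  aeadbaddddff$adbbfbbdbde  e
    5  baddddff$adbbfbbdbdeaead  d
    6  bbdbdeaeadbaddddff$adbbf  f
    7  bbfbbdbdeaeadbaddddff$ad  d
    8  bdbdeaeadbaddddff$adbbfb  b
    9  bdeaeadbaddddff$adbbfbbd  d
   10  bfbbdbdeaeadbaddddff$adb  b
   11  dbaddddff$adbbfbbdbdeaea  a
   12  dbbfbbdbdeaeadbaddddff$a  a
   13  dbdeaeadbaddddff$adbbfbb  b
   14  ddddff$adbbfbbdbdeaeadba  a
   15  dddff$adbbfbbdbdeaeadbad  d
   16  ddff$adbbfbbdbdeaeadbadd  d
   17  deaeadbaddddff$adbbfbbdb  b
   18  dff$adbbfbbdbdeaeadbaddd  d
   19  eadbaddddff$adbbfbbdbdea  a
   20  eaeadbaddddff$adbbfbbdbd  d
   21  f$adbbfbbdbdeaeadbaddddf  f
   22  fbbdbdeaeadbaddddff$adbb  b
   23  ff$adbbfbbdbdeaeadbadddd  d

fe$bedfdbdbaabaddbdadfbd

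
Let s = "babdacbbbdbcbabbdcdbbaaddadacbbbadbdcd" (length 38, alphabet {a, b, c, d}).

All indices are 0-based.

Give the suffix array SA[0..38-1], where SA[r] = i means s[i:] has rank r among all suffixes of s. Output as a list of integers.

rank→(start, suffix):
  0 → (21, 'aaddadacbbbadbdcd')
  1 → (13, 'abbdcdbbaaddadacbbbadbdcd')
  2 → (1, 'abdacbbbdbcbabbdcdbbaaddadacbbbadbdcd')
  3 → (27, 'acbbbadbdcd')
  4 → (4, 'acbbbdbcbabbdcdbbaaddadacbbbadbdcd')
  5 → (25, 'adacbbbadbdcd')
  6 → (32, 'adbdcd')
  7 → (22, 'addadacbbbadbdcd')
  8 → (20, 'baaddadacbbbadbdcd')
  9 → (12, 'babbdcdbbaaddadacbbbadbdcd')
  10 → (0, 'babdacbbbdbcbabbdcdbbaaddadacbbbadbdcd')
  11 → (31, 'badbdcd')
  12 → (19, 'bbaaddadacbbbadbdcd')
  13 → (30, 'bbadbdcd')
  14 → (29, 'bbbadbdcd')
  15 → (6, 'bbbdbcbabbdcdbbaaddadacbbbadbdcd')
  16 → (7, 'bbdbcbabbdcdbbaaddadacbbbadbdcd')
  17 → (14, 'bbdcdbbaaddadacbbbadbdcd')
  18 → (10, 'bcbabbdcdbbaaddadacbbbadbdcd')
  19 → (2, 'bdacbbbdbcbabbdcdbbaaddadacbbbadbdcd')
  20 → (8, 'bdbcbabbdcdbbaaddadacbbbadbdcd')
  21 → (34, 'bdcd')
  22 → (15, 'bdcdbbaaddadacbbbadbdcd')
  23 → (11, 'cbabbdcdbbaaddadacbbbadbdcd')
  24 → (28, 'cbbbadbdcd')
  25 → (5, 'cbbbdbcbabbdcdbbaaddadacbbbadbdcd')
  26 → (36, 'cd')
  27 → (17, 'cdbbaaddadacbbbadbdcd')
  28 → (37, 'd')
  29 → (26, 'dacbbbadbdcd')
  30 → (3, 'dacbbbdbcbabbdcdbbaaddadacbbbadbdcd')
  31 → (24, 'dadacbbbadbdcd')
  32 → (18, 'dbbaaddadacbbbadbdcd')
  33 → (9, 'dbcbabbdcdbbaaddadacbbbadbdcd')
  34 → (33, 'dbdcd')
  35 → (35, 'dcd')
  36 → (16, 'dcdbbaaddadacbbbadbdcd')
  37 → (23, 'ddadacbbbadbdcd')

[21, 13, 1, 27, 4, 25, 32, 22, 20, 12, 0, 31, 19, 30, 29, 6, 7, 14, 10, 2, 8, 34, 15, 11, 28, 5, 36, 17, 37, 26, 3, 24, 18, 9, 33, 35, 16, 23]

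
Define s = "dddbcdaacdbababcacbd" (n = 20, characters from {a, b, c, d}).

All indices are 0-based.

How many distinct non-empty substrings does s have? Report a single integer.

186

rank→(start, suffix):
  0 → (6, 'aacdbababcacbd')
  1 → (11, 'ababcacbd')
  2 → (13, 'abcacbd')
  3 → (16, 'acbd')
  4 → (7, 'acdbababcacbd')
  5 → (10, 'bababcacbd')
  6 → (12, 'babcacbd')
  7 → (14, 'bcacbd')
  8 → (3, 'bcdaacdbababcacbd')
  9 → (18, 'bd')
  10 → (15, 'cacbd')
  11 → (17, 'cbd')
  12 → (4, 'cdaacdbababcacbd')
  13 → (8, 'cdbababcacbd')
  14 → (19, 'd')
  15 → (5, 'daacdbababcacbd')
  16 → (9, 'dbababcacbd')
  17 → (2, 'dbcdaacdbababcacbd')
  18 → (1, 'ddbcdaacdbababcacbd')
  19 → (0, 'dddbcdaacdbababcacbd')

SA = [6, 11, 13, 16, 7, 10, 12, 14, 3, 18, 15, 17, 4, 8, 19, 5, 9, 2, 1, 0]
[i] adj suffixes → lcp
  [1] 6/11 → 1 ('a')
  [2] 11/13 → 2 ('ab')
  [3] 13/16 → 1 ('a')
  [4] 16/7 → 2 ('ac')
  [5] 7/10 → 0 ('')
  [6] 10/12 → 3 ('bab')
  [7] 12/14 → 1 ('b')
  [8] 14/3 → 2 ('bc')
  [9] 3/18 → 1 ('b')
  [10] 18/15 → 0 ('')
  [11] 15/17 → 1 ('c')
  [12] 17/4 → 1 ('c')
  [13] 4/8 → 2 ('cd')
  [14] 8/19 → 0 ('')
  [15] 19/5 → 1 ('d')
  [16] 5/9 → 1 ('d')
  [17] 9/2 → 2 ('db')
  [18] 2/1 → 1 ('d')
  [19] 1/0 → 2 ('dd')

n(n+1)/2 = 20·21/2 = 210
Σ LCP = 0 + 1 + 2 + 1 + 2 + 0 + 3 + 1 + 2 + 1 + 0 + 1 + 1 + 2 + 0 + 1 + 1 + 2 + 1 + 2 = 24
distinct = 210 − 24 = 186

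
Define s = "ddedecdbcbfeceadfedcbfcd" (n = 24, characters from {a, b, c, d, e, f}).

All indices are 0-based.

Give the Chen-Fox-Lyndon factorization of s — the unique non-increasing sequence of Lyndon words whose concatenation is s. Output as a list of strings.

emit factor 1: 'ddede' (i=0, period=5)
emit factor 2: 'cd' (i=5, period=2)
emit factor 3: 'bcbfece' (i=7, period=7)
emit factor 4: 'adfedcbfcd' (i=14, period=10)

["ddede", "cd", "bcbfece", "adfedcbfcd"]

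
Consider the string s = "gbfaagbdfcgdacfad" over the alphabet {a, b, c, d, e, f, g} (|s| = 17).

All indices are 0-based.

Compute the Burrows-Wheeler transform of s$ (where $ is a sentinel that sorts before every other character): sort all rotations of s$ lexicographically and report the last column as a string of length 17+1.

dfdfaggafagbbcda$c

rank  rotation            last
    0  $gbfaagbdfcgdacfad  d
    1  aagbdfcgdacfad$gbf  f
    2  acfad$gbfaagbdfcgd  d
    3  ad$gbfaagbdfcgdacf  f
    4  agbdfcgdacfad$gbfa  a
    5  bdfcgdacfad$gbfaag  g
    6  bfaagbdfcgdacfad$g  g
    7  cfad$gbfaagbdfcgda  a
    8  cgdacfad$gbfaagbdf  f
    9  d$gbfaagbdfcgdacfa  a
   10  dacfad$gbfaagbdfcg  g
   11  dfcgdacfad$gbfaagb  b
   12  faagbdfcgdacfad$gb  b
   13  fad$gbfaagbdfcgdac  c
   14  fcgdacfad$gbfaagbd  d
   15  gbdfcgdacfad$gbfaa  a
   16  gbfaagbdfcgdacfad$  $
   17  gdacfad$gbfaagbdfc  c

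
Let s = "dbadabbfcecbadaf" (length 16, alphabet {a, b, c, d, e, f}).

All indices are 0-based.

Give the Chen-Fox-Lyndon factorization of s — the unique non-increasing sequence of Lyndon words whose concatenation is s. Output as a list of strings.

emit factor 1: 'd' (i=0, period=1)
emit factor 2: 'b' (i=1, period=1)
emit factor 3: 'ad' (i=2, period=2)
emit factor 4: 'abbfcecbadaf' (i=4, period=12)

["d", "b", "ad", "abbfcecbadaf"]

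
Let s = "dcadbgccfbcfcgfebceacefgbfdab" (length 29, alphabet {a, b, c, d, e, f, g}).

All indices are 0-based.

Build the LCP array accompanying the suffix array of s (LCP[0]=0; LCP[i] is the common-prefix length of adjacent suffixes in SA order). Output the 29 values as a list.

rank→(start, suffix):
  0 → (27, 'ab')
  1 → (19, 'acefgbfdab')
  2 → (2, 'adbgccfbcfcgfebceacefgbfdab')
  3 → (28, 'b')
  4 → (16, 'bceacefgbfdab')
  5 → (9, 'bcfcgfebceacefgbfdab')
  6 → (24, 'bfdab')
  7 → (4, 'bgccfbcfcgfebceacefgbfdab')
  8 → (1, 'cadbgccfbcfcgfebceacefgbfdab')
  9 → (6, 'ccfbcfcgfebceacefgbfdab')
  10 → (17, 'ceacefgbfdab')
  11 → (20, 'cefgbfdab')
  12 → (7, 'cfbcfcgfebceacefgbfdab')
  13 → (10, 'cfcgfebceacefgbfdab')
  14 → (12, 'cgfebceacefgbfdab')
  15 → (26, 'dab')
  16 → (3, 'dbgccfbcfcgfebceacefgbfdab')
  17 → (0, 'dcadbgccfbcfcgfebceacefgbfdab')
  18 → (18, 'eacefgbfdab')
  19 → (15, 'ebceacefgbfdab')
  20 → (21, 'efgbfdab')
  21 → (8, 'fbcfcgfebceacefgbfdab')
  22 → (11, 'fcgfebceacefgbfdab')
  23 → (25, 'fdab')
  24 → (14, 'febceacefgbfdab')
  25 → (22, 'fgbfdab')
  26 → (23, 'gbfdab')
  27 → (5, 'gccfbcfcgfebceacefgbfdab')
  28 → (13, 'gfebceacefgbfdab')

SA = [27, 19, 2, 28, 16, 9, 24, 4, 1, 6, 17, 20, 7, 10, 12, 26, 3, 0, 18, 15, 21, 8, 11, 25, 14, 22, 23, 5, 13]
[i] adj suffixes → lcp
  [1] 27/19 → 1 ('a')
  [2] 19/2 → 1 ('a')
  [3] 2/28 → 0 ('')
  [4] 28/16 → 1 ('b')
  [5] 16/9 → 2 ('bc')
  [6] 9/24 → 1 ('b')
  [7] 24/4 → 1 ('b')
  [8] 4/1 → 0 ('')
  [9] 1/6 → 1 ('c')
  [10] 6/17 → 1 ('c')
  [11] 17/20 → 2 ('ce')
  [12] 20/7 → 1 ('c')
  [13] 7/10 → 2 ('cf')
  [14] 10/12 → 1 ('c')
  [15] 12/26 → 0 ('')
  [16] 26/3 → 1 ('d')
  [17] 3/0 → 1 ('d')
  [18] 0/18 → 0 ('')
  [19] 18/15 → 1 ('e')
  [20] 15/21 → 1 ('e')
  [21] 21/8 → 0 ('')
  [22] 8/11 → 1 ('f')
  [23] 11/25 → 1 ('f')
  [24] 25/14 → 1 ('f')
  [25] 14/22 → 1 ('f')
  [26] 22/23 → 0 ('')
  [27] 23/5 → 1 ('g')
  [28] 5/13 → 1 ('g')

[0, 1, 1, 0, 1, 2, 1, 1, 0, 1, 1, 2, 1, 2, 1, 0, 1, 1, 0, 1, 1, 0, 1, 1, 1, 1, 0, 1, 1]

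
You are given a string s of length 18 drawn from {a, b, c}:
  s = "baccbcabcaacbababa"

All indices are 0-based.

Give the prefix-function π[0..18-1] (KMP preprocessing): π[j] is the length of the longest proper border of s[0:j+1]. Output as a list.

[0, 0, 0, 0, 1, 0, 0, 1, 0, 0, 0, 0, 1, 2, 1, 2, 1, 2]

π[0] = 0
j=1 s[j]='a': π[1]=0 (border '')
j=2 s[j]='c': π[2]=0 (border '')
j=3 s[j]='c': π[3]=0 (border '')
j=4 s[j]='b': π[4]=1 (border 'b')
j=5 s[j]='c': k: 1→0; π[5]=0 (border '')
j=6 s[j]='a': π[6]=0 (border '')
j=7 s[j]='b': π[7]=1 (border 'b')
j=8 s[j]='c': k: 1→0; π[8]=0 (border '')
j=9 s[j]='a': π[9]=0 (border '')
j=10 s[j]='a': π[10]=0 (border '')
j=11 s[j]='c': π[11]=0 (border '')
j=12 s[j]='b': π[12]=1 (border 'b')
j=13 s[j]='a': π[13]=2 (border 'ba')
j=14 s[j]='b': k: 2→0; π[14]=1 (border 'b')
j=15 s[j]='a': π[15]=2 (border 'ba')
j=16 s[j]='b': k: 2→0; π[16]=1 (border 'b')
j=17 s[j]='a': π[17]=2 (border 'ba')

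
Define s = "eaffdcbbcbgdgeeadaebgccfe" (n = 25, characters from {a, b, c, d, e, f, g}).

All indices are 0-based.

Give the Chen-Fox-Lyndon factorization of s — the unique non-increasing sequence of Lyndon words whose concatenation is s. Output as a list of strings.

["e", "affdcbbcbgdgee", "adaebgccfe"]

emit factor 1: 'e' (i=0, period=1)
emit factor 2: 'affdcbbcbgdgee' (i=1, period=14)
emit factor 3: 'adaebgccfe' (i=15, period=10)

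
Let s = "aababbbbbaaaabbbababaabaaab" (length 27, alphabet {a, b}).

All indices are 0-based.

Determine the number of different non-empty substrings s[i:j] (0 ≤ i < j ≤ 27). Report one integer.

305

sorted suffixes:
  #0 SA[0]=9  'aaaabbbababaabaaab'
  #1 SA[1]=23  'aaab'
  #2 SA[2]=10  'aaabbbababaabaaab'
  #3 SA[3]=24  'aab'
  #4 SA[4]=20  'aabaaab'
  #5 SA[5]=0  'aababbbbbaaaabbbababaabaaab'
  #6 SA[6]=11  'aabbbababaabaaab'
  #7 SA[7]=25  'ab'
  #8 SA[8]=21  'abaaab'
  #9 SA[9]=18  'abaabaaab'
  #10 SA[10]=16  'ababaabaaab'
  #11 SA[11]=1  'ababbbbbaaaabbbababaabaaab'
  #12 SA[12]=12  'abbbababaabaaab'
  #13 SA[13]=3  'abbbbbaaaabbbababaabaaab'
  #14 SA[14]=26  'b'
  #15 SA[15]=8  'baaaabbbababaabaaab'
  #16 SA[16]=22  'baaab'
  #17 SA[17]=19  'baabaaab'
  #18 SA[18]=17  'babaabaaab'
  #19 SA[19]=15  'bababaabaaab'
  #20 SA[20]=2  'babbbbbaaaabbbababaabaaab'
  #21 SA[21]=7  'bbaaaabbbababaabaaab'
  #22 SA[22]=14  'bbababaabaaab'
  #23 SA[23]=6  'bbbaaaabbbababaabaaab'
  #24 SA[24]=13  'bbbababaabaaab'
  #25 SA[25]=5  'bbbbaaaabbbababaabaaab'
  #26 SA[26]=4  'bbbbbaaaabbbababaabaaab'

SA = [9, 23, 10, 24, 20, 0, 11, 25, 21, 18, 16, 1, 12, 3, 26, 8, 22, 19, 17, 15, 2, 7, 14, 6, 13, 5, 4]
i: (SA[i-1],SA[i]) lcp shared
  1: (9,23) 3 'aaa'
  2: (23,10) 4 'aaab'
  3: (10,24) 2 'aa'
  4: (24,20) 3 'aab'
  5: (20,0) 4 'aaba'
  6: (0,11) 3 'aab'
  7: (11,25) 1 'a'
  8: (25,21) 2 'ab'
  9: (21,18) 4 'abaa'
  10: (18,16) 3 'aba'
  11: (16,1) 4 'abab'
  12: (1,12) 2 'ab'
  13: (12,3) 4 'abbb'
  14: (3,26) 0 ''
  15: (26,8) 1 'b'
  16: (8,22) 4 'baaa'
  17: (22,19) 3 'baa'
  18: (19,17) 2 'ba'
  19: (17,15) 4 'baba'
  20: (15,2) 3 'bab'
  21: (2,7) 1 'b'
  22: (7,14) 3 'bba'
  23: (14,6) 2 'bb'
  24: (6,13) 4 'bbba'
  25: (13,5) 3 'bbb'
  26: (5,4) 4 'bbbb'

n(n+1)/2 = 27·28/2 = 378
Σ LCP = 0 + 3 + 4 + 2 + 3 + 4 + 3 + 1 + 2 + 4 + 3 + 4 + 2 + 4 + 0 + 1 + 4 + 3 + 2 + 4 + 3 + 1 + 3 + 2 + 4 + 3 + 4 = 73
distinct = 378 − 73 = 305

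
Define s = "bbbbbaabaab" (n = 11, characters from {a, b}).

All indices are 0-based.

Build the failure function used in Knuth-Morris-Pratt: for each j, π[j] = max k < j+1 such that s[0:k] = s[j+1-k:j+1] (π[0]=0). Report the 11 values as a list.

[0, 1, 2, 3, 4, 0, 0, 1, 0, 0, 1]

π[0] = 0
j=1 s[j]='b': π[1]=1 (border 'b')
j=2 s[j]='b': π[2]=2 (border 'bb')
j=3 s[j]='b': π[3]=3 (border 'bbb')
j=4 s[j]='b': π[4]=4 (border 'bbbb')
j=5 s[j]='a': k: 4→3→2→1→0; π[5]=0 (border '')
j=6 s[j]='a': π[6]=0 (border '')
j=7 s[j]='b': π[7]=1 (border 'b')
j=8 s[j]='a': k: 1→0; π[8]=0 (border '')
j=9 s[j]='a': π[9]=0 (border '')
j=10 s[j]='b': π[10]=1 (border 'b')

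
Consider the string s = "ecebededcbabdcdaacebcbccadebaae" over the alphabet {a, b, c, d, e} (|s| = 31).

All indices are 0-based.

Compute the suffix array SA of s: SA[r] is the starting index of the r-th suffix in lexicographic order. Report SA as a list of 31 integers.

[15, 28, 10, 16, 24, 29, 27, 9, 19, 21, 11, 3, 23, 8, 20, 22, 13, 17, 1, 14, 7, 12, 25, 5, 30, 26, 18, 2, 0, 6, 4]

rank→(start, suffix):
  0 → (15, 'aacebcbccadebaae')
  1 → (28, 'aae')
  2 → (10, 'abdcdaacebcbccadebaae')
  3 → (16, 'acebcbccadebaae')
  4 → (24, 'adebaae')
  5 → (29, 'ae')
  6 → (27, 'baae')
  7 → (9, 'babdcdaacebcbccadebaae')
  8 → (19, 'bcbccadebaae')
  9 → (21, 'bccadebaae')
  10 → (11, 'bdcdaacebcbccadebaae')
  11 → (3, 'bededcbabdcdaacebcbccadebaae')
  12 → (23, 'cadebaae')
  13 → (8, 'cbabdcdaacebcbccadebaae')
  14 → (20, 'cbccadebaae')
  15 → (22, 'ccadebaae')
  16 → (13, 'cdaacebcbccadebaae')
  17 → (17, 'cebcbccadebaae')
  18 → (1, 'cebededcbabdcdaacebcbccadebaae')
  19 → (14, 'daacebcbccadebaae')
  20 → (7, 'dcbabdcdaacebcbccadebaae')
  21 → (12, 'dcdaacebcbccadebaae')
  22 → (25, 'debaae')
  23 → (5, 'dedcbabdcdaacebcbccadebaae')
  24 → (30, 'e')
  25 → (26, 'ebaae')
  26 → (18, 'ebcbccadebaae')
  27 → (2, 'ebededcbabdcdaacebcbccadebaae')
  28 → (0, 'ecebededcbabdcdaacebcbccadebaae')
  29 → (6, 'edcbabdcdaacebcbccadebaae')
  30 → (4, 'ededcbabdcdaacebcbccadebaae')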